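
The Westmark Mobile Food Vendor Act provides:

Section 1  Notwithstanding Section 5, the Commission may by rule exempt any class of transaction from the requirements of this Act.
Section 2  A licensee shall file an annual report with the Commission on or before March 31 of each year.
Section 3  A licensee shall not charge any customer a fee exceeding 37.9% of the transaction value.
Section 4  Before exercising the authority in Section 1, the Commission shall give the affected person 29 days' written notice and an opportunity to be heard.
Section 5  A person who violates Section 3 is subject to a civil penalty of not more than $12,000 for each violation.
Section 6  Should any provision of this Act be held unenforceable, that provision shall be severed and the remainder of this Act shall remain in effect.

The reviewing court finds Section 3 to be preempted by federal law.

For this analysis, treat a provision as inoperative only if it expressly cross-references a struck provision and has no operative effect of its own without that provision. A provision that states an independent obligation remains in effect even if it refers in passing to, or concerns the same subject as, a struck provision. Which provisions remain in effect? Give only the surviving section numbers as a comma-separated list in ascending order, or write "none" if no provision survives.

Section 3 is struck. The only function of Section 5 is the civil penalty for violating Section 3, so it cannot stand once Section 3 is removed. Although Section 1 refers to Section 5, its operative terms do not depend on Section 5, so it remains in effect. Under the severability clause in Section 6, the remaining provisions continue in force. That leaves Section 1, Section 2, Section 4, and Section 6 in effect.

1, 2, 4, 6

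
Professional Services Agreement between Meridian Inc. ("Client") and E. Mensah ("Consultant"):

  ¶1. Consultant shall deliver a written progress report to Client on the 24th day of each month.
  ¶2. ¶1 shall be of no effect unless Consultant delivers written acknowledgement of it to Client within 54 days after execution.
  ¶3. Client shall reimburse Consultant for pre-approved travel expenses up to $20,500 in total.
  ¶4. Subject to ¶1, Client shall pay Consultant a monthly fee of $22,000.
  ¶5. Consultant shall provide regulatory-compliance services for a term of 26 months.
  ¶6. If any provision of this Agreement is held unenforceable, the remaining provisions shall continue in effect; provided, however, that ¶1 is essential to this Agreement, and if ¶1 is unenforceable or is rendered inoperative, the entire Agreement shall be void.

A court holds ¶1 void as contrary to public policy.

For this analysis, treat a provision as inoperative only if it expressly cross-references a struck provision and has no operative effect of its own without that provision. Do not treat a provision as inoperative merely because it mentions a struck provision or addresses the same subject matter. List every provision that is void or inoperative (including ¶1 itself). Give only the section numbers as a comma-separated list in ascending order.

1, 2, 3, 4, 5, 6

¶1 is struck. The only function of ¶2 is the acknowledgement condition for ¶1, so it cannot stand once ¶1 is removed. ¶6 makes ¶1 an essential term, and ¶1 is the provision held invalid; under ¶6, the entire Agreement is therefore void. No provision of the Agreement survives.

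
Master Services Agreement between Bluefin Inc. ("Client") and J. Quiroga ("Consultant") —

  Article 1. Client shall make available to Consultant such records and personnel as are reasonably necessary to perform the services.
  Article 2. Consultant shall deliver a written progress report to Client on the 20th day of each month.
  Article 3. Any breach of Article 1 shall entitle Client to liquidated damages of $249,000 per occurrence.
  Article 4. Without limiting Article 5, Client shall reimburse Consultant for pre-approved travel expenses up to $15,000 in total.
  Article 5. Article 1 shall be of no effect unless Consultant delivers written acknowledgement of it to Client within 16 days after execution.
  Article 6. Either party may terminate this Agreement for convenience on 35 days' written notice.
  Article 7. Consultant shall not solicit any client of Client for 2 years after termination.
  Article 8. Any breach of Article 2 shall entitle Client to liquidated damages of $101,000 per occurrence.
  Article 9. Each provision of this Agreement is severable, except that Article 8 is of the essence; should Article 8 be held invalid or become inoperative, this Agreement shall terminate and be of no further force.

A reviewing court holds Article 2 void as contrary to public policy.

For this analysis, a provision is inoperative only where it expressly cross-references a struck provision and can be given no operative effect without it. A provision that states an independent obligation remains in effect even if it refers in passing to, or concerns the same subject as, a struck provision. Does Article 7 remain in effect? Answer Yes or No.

Article 2 is struck. Article 8 does nothing except set the liquidated-damages amount by reference to Article 2; with Article 2 gone it has no independent effect and is inoperative. Article 9 makes Article 8 an essential term, and Article 8 has been rendered inoperative by the cascade; under Article 9, the entire Agreement is therefore void. No provision of the Agreement survives. Article 7 is among the inoperative provisions, so the answer is no.

No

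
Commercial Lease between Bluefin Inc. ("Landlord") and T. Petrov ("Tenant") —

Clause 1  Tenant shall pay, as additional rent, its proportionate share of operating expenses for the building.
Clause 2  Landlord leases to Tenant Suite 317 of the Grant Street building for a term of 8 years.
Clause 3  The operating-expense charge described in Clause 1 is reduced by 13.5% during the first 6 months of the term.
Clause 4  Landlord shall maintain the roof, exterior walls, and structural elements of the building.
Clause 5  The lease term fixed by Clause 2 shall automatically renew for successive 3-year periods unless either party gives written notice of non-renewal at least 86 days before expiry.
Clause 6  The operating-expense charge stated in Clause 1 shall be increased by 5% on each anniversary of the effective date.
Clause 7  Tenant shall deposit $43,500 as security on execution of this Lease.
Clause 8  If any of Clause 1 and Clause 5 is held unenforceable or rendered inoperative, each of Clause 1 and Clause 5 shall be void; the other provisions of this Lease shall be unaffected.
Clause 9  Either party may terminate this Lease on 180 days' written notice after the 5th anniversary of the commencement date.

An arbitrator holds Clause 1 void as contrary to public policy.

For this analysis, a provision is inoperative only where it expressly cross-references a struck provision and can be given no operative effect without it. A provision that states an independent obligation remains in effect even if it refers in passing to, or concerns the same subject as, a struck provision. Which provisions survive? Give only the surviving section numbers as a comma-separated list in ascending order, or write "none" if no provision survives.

2, 4, 7, 8, 9

Clause 1 is struck. Clause 3 operates only by reference to Clause 1, so it falls with Clause 1. Clause 6 does nothing except set the escalation of the operating-expense charge by reference to Clause 1; with Clause 1 gone it has no independent effect and is inoperative. Clause 8 declares Clause 1 and Clause 5 mutually dependent; since one of them has fallen, all of them are of no effect. That brings down Clause 5 as well. The remainder continues in force under Clause 8. The provisions still in force are Clause 2, Clause 4, Clause 7, Clause 8, and Clause 9.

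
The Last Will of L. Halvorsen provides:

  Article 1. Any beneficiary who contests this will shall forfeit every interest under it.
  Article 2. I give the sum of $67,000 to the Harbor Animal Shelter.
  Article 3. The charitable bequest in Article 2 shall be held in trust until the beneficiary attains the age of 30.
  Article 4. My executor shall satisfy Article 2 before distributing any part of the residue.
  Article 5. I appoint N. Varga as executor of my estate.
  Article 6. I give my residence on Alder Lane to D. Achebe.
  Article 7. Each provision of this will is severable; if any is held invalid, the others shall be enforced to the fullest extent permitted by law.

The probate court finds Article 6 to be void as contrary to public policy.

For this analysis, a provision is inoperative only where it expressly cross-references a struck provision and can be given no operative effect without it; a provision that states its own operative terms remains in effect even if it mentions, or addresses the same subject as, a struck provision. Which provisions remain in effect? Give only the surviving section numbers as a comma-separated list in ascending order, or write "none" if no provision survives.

Article 6 is struck. No other provision's operative terms depend on Article 6. Article 7 is a severability clause and preserves every provision that can still be given independent effect. The provisions still in force are Article 1, Article 2, Article 3, Article 4, Article 5, and Article 7.

1, 2, 3, 4, 5, 7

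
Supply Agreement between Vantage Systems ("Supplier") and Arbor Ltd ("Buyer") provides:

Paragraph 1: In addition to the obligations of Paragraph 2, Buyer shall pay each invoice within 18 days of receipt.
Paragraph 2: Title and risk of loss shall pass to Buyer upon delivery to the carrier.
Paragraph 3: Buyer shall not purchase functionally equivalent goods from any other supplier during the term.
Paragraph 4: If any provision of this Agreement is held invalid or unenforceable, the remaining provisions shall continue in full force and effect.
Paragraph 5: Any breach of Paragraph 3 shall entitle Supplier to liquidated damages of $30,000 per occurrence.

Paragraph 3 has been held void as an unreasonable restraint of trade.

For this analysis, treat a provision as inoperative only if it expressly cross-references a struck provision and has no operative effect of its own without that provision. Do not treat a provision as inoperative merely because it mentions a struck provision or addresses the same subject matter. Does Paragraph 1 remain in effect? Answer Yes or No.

Paragraph 3 is struck. The whole of Paragraph 5 is the liquidated-damages amount, defined by reference to Paragraph 3, so Paragraph 5 cannot stand once Paragraph 3 is removed. Under the severability clause in Paragraph 4, the remaining provisions continue in force. That leaves Paragraph 1, Paragraph 2, and Paragraph 4 in effect. Paragraph 1 is among the surviving provisions, so the answer is yes.

Yes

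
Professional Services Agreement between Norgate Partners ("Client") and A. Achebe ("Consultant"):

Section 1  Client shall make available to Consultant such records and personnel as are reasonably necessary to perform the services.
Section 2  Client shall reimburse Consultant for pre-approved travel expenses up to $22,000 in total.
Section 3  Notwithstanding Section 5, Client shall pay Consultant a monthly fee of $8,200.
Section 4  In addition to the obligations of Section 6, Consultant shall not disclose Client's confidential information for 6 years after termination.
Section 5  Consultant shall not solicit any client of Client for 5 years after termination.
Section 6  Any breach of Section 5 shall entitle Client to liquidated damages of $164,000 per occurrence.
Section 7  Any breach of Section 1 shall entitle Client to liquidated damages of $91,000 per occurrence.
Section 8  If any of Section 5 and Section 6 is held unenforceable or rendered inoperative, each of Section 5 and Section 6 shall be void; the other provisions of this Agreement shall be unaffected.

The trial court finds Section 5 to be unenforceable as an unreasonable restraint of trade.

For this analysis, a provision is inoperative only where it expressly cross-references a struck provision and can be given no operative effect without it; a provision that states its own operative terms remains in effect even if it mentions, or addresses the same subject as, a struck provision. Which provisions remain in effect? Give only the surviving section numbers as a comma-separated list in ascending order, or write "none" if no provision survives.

1, 2, 3, 4, 7, 8

Section 5 is struck. Section 6 has no operative effect of its own apart from Section 5 and is therefore inoperative. Section 3 mentions Section 5 but its own obligation stands independently of Section 5, so Section 3 is not affected. Section 4 mentions Section 6 but its own obligation stands independently of Section 6, so Section 4 is not affected. Section 8 declares Section 5 and Section 6 mutually dependent; since one of them has fallen, all of them are of no effect. The remainder continues in force under Section 8. That leaves Section 1, Section 2, Section 3, Section 4, Section 7, and Section 8 in effect.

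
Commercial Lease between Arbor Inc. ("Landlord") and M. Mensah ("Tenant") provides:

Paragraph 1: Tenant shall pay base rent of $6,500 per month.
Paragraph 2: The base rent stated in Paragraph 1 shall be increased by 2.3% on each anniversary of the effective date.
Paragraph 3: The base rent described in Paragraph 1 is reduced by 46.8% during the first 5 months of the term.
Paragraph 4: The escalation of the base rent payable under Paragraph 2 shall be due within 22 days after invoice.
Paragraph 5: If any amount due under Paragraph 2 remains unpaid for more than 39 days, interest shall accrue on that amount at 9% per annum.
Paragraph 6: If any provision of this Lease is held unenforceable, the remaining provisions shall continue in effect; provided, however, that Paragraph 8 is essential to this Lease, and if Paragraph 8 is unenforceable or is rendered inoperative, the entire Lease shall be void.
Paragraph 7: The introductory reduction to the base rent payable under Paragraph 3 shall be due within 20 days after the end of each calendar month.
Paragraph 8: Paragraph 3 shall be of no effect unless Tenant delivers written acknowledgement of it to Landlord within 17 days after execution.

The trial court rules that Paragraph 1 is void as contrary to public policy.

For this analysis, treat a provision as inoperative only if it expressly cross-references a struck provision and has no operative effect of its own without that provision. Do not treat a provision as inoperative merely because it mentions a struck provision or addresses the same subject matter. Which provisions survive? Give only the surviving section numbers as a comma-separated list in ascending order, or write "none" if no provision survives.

none

Paragraph 1 is struck. Paragraph 2 operates only by reference to Paragraph 1, so it falls with Paragraph 1. Paragraph 3 operates only by reference to Paragraph 1, so it falls with Paragraph 1. Paragraph 4 has no operative effect of its own apart from Paragraph 2 and is therefore inoperative. Paragraph 5 does nothing except set the default interest on the escalation of the base rent by reference to Paragraph 2; with Paragraph 2 gone it has no independent effect and is inoperative. The whole of Paragraph 7 is the payment deadline for the introductory reduction to the base rent, defined by reference to Paragraph 3, so Paragraph 7 cannot stand once Paragraph 3 is removed. Paragraph 8 merely fixes the acknowledgement condition for Paragraph 3; with Paragraph 3 gone it has nothing to operate on and falls away. Paragraph 6 makes Paragraph 8 an essential term, and Paragraph 8 has been rendered inoperative by the cascade; under Paragraph 6, the entire Lease is therefore void. No provision of the Lease survives.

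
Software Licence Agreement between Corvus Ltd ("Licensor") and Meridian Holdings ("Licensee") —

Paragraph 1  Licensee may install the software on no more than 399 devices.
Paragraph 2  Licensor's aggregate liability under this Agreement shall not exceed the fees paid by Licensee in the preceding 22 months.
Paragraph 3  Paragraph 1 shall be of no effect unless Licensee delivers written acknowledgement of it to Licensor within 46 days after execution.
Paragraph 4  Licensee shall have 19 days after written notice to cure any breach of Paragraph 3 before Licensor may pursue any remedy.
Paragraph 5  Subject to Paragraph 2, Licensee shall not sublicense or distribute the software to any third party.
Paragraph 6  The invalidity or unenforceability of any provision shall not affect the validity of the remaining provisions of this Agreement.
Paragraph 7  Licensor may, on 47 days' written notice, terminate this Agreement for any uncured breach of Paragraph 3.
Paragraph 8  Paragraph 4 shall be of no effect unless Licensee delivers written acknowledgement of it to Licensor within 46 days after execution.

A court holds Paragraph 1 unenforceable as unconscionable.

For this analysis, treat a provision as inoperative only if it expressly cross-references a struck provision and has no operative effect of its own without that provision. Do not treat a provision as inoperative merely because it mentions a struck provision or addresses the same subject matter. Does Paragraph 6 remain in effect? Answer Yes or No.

Paragraph 1 is struck. The only function of Paragraph 3 is the acknowledgement condition for Paragraph 1, so it cannot stand once Paragraph 1 is removed. Paragraph 4 merely fixes the cure period for breach of Paragraph 3; with Paragraph 3 gone it has nothing to operate on and falls away. Paragraph 7 has no operative effect of its own apart from Paragraph 3 and is therefore inoperative. Paragraph 8 operates only by reference to Paragraph 4, so it falls with Paragraph 4. Under the severability clause in Paragraph 6, the remaining provisions continue in force. The provisions still in force are Paragraph 2, Paragraph 5, and Paragraph 6. Paragraph 6 is among the surviving provisions, so the answer is yes.

Yes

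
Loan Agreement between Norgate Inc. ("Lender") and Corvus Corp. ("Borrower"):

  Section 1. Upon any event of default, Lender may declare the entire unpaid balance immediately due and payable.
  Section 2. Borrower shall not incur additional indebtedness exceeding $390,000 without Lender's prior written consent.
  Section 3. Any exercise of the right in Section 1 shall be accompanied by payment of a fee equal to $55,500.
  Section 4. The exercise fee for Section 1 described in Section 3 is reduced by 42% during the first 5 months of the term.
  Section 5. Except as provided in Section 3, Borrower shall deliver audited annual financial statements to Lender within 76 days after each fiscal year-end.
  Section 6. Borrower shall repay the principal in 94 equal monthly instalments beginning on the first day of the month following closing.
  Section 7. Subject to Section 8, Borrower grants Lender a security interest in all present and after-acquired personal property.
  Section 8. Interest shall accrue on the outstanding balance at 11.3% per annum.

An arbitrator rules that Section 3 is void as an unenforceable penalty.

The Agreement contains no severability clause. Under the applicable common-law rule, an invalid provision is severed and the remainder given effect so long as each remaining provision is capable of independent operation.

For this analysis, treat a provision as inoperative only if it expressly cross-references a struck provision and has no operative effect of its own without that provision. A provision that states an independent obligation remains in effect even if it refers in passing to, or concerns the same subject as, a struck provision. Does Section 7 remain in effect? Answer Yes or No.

Section 3 is struck. The whole of Section 4 is the introductory reduction to the exercise fee for Section 1, defined by reference to Section 3, so Section 4 cannot stand once Section 3 is removed. Although Section 5 refers to Section 3, its operative terms do not depend on Section 3, so it remains in effect. Under the stated default rule, only provisions that cannot operate independently fall away; the rest are enforced. That leaves Section 1, Section 2, Section 5, Section 6, Section 7, and Section 8 in effect. Section 7 is among the surviving provisions, so the answer is yes.

Yes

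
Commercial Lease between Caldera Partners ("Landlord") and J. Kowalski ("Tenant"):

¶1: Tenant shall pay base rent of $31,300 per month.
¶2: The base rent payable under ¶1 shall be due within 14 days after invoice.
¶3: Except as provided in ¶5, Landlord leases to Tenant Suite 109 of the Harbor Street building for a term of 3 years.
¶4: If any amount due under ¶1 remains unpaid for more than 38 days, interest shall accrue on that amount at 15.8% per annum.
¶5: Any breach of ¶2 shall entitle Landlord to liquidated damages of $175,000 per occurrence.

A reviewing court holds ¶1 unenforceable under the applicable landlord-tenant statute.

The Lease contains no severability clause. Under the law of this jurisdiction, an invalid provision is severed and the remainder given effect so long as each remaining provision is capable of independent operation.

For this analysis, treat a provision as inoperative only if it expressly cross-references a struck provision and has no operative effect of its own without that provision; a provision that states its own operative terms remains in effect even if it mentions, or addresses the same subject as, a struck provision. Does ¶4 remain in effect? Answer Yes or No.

¶1 is struck. ¶2 has no operative effect of its own apart from ¶1 and is therefore inoperative. The whole of ¶4 is the default interest on the base rent, defined by reference to ¶1, so ¶4 cannot stand once ¶1 is removed. ¶5 operates only by reference to ¶2, so it falls with ¶2. Although ¶3 refers to ¶5, its operative terms do not depend on ¶5, so it remains in effect. Under the stated default rule, only provisions that cannot operate independently fall away; the rest are enforced. Only ¶3 remains in effect. ¶4 is among the inoperative provisions, so the answer is no.

No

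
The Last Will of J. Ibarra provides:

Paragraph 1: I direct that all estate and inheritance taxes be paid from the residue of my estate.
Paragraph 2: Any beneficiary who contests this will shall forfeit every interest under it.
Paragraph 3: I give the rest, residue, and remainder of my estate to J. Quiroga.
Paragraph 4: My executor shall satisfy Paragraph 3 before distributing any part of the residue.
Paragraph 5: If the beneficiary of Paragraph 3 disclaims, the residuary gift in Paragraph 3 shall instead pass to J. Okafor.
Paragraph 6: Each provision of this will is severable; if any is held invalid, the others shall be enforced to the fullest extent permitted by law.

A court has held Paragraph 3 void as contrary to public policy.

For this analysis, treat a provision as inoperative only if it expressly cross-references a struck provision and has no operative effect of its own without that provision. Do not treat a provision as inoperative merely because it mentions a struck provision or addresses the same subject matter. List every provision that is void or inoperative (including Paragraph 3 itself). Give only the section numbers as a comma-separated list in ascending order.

Paragraph 3 is struck. Paragraph 4 has no operative effect of its own apart from Paragraph 3 and is therefore inoperative. Paragraph 5 operates only by reference to Paragraph 3, so it falls with Paragraph 3. Paragraph 6 is a severability clause and preserves every provision that can still be given independent effect. That leaves Paragraph 1, Paragraph 2, and Paragraph 6 in effect.

3, 4, 5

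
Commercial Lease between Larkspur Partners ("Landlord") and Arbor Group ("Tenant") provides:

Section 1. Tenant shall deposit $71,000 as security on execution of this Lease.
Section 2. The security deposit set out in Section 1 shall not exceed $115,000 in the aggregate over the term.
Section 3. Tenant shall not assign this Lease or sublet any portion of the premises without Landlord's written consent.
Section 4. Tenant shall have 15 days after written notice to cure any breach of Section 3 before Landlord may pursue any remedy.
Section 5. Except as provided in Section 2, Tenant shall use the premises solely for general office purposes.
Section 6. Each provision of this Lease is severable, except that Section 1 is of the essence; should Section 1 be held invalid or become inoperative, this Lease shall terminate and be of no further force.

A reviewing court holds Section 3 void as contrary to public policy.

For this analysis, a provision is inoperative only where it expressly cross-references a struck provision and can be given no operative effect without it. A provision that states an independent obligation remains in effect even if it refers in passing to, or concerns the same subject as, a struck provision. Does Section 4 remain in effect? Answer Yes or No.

Section 3 is struck. Section 4 operates only by reference to Section 3, so it falls with Section 3. Section 6 makes Section 1 an essential term, but Section 1 is unaffected, so the severability proviso in Section 6 preserves the remaining provisions. That leaves Section 1, Section 2, Section 5, and Section 6 in effect. Section 4 is among the inoperative provisions, so the answer is no.

No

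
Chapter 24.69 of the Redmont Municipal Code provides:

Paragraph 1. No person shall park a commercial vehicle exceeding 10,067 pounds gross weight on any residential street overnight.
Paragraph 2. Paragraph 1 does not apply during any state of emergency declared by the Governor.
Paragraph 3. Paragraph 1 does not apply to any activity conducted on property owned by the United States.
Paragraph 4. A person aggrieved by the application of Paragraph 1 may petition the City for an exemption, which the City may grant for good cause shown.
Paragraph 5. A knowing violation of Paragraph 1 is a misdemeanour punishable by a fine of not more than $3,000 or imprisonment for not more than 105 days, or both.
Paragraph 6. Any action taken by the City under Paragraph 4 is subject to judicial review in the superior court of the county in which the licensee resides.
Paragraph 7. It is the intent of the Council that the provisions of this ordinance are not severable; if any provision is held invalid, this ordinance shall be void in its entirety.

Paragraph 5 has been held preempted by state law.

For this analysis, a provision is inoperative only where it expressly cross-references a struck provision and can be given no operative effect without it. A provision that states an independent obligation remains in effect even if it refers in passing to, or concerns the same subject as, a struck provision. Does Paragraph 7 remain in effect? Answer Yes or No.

No

Paragraph 5 is struck. Nothing else in the ordinance is defined by reference to Paragraph 5. Paragraph 7 provides that the ordinance is not severable, so the invalidity of any one provision voids the entire ordinance. No provision of the ordinance survives. Paragraph 7 is among the inoperative provisions, so the answer is no.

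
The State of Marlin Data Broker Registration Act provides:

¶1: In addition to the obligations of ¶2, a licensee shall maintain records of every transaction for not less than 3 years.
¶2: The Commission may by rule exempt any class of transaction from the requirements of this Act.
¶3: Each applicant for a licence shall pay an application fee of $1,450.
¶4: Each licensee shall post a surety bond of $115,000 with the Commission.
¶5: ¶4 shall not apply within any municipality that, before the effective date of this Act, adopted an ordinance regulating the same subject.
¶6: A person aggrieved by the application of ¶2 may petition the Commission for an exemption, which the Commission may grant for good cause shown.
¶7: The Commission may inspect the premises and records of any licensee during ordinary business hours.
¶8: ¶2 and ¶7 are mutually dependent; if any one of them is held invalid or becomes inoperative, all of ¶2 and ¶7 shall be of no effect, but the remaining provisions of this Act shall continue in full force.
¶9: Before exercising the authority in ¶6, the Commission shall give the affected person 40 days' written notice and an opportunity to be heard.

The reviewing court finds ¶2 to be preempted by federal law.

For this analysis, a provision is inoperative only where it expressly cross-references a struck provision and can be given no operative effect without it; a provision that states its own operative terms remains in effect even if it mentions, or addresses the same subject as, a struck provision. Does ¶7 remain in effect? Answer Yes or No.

¶2 is struck. ¶6 operates only by reference to ¶2, so it falls with ¶2. The only function of ¶9 is the notice-and-hearing requirement for ¶6, so it cannot stand once ¶6 is removed. Although ¶1 refers to ¶2, its operative terms do not depend on ¶2, so it remains in effect. ¶8 declares ¶2 and ¶7 mutually dependent; since one of them has fallen, all of them are of no effect. That brings down ¶7 as well. The remainder continues in force under ¶8. ¶1, ¶3, ¶4, ¶5, and ¶8 remain in effect. ¶7 is among the inoperative provisions, so the answer is no.

No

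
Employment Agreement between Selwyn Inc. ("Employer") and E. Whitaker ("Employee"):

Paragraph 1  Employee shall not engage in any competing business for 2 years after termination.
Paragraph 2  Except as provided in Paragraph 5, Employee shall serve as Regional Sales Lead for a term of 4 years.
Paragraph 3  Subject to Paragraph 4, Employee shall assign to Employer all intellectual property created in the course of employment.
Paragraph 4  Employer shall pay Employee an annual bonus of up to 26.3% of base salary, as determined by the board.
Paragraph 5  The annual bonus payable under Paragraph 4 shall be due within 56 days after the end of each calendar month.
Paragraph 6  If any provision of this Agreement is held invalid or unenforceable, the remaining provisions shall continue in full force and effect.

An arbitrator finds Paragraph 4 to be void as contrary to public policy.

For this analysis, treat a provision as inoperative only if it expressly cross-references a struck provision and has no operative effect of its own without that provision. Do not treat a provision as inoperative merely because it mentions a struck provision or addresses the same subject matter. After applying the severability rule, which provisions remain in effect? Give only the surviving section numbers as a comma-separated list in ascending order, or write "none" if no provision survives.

1, 2, 3, 6

Paragraph 4 is struck. Paragraph 5 does nothing except set the payment deadline for the annual bonus by reference to Paragraph 4; with Paragraph 4 gone it has no independent effect and is inoperative. Paragraph 3 mentions Paragraph 4 but its own obligation stands independently of Paragraph 4, so Paragraph 3 is not affected. Paragraph 2 mentions Paragraph 5 but its own obligation stands independently of Paragraph 5, so Paragraph 2 is not affected. Paragraph 6 is a severability clause and preserves every provision that can still be given independent effect. That leaves Paragraph 1, Paragraph 2, Paragraph 3, and Paragraph 6 in effect.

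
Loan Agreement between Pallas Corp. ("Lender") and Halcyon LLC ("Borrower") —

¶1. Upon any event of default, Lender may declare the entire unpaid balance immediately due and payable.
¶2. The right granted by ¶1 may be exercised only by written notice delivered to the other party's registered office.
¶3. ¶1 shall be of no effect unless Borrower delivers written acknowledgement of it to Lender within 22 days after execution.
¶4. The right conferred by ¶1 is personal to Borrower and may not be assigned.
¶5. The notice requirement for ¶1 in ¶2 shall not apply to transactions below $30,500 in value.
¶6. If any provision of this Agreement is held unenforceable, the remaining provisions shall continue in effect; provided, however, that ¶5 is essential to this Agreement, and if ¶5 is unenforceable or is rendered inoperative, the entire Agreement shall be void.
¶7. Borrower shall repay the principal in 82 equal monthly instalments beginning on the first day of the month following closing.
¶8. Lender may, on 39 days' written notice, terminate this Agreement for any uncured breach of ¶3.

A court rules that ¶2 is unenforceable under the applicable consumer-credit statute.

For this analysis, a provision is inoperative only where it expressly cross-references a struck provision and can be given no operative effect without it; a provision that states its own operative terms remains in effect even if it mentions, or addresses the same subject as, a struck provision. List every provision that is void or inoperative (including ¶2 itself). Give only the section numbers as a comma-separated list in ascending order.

¶2 is struck. ¶5 does nothing except set the carve-out from the notice requirement for ¶1 by reference to ¶2; with ¶2 gone it has no independent effect and is inoperative. ¶6 makes ¶5 an essential term, and ¶5 has been rendered inoperative by the cascade; under ¶6, the entire Agreement is therefore void. No provision of the Agreement survives.

1, 2, 3, 4, 5, 6, 7, 8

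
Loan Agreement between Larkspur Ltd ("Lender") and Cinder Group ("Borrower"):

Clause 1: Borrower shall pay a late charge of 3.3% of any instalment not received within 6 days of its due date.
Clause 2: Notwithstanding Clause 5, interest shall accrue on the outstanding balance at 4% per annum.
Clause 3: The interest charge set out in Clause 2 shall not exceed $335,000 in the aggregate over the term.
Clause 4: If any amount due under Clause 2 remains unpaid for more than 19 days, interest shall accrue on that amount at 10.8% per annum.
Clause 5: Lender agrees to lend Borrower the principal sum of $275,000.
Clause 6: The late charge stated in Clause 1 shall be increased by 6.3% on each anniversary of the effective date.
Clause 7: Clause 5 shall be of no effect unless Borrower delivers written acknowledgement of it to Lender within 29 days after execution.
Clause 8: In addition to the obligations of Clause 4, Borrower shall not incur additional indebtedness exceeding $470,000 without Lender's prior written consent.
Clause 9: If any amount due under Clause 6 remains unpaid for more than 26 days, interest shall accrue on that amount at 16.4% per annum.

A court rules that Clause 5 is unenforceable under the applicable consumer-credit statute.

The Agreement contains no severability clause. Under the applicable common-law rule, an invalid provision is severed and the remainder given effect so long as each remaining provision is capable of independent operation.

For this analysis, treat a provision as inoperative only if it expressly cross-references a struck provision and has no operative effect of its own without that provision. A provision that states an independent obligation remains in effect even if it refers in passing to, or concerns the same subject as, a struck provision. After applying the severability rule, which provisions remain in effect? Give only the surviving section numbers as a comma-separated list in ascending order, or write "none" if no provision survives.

1, 2, 3, 4, 6, 8, 9

Clause 5 is struck. The only function of Clause 7 is the acknowledgement condition for Clause 5, so it cannot stand once Clause 5 is removed. Clause 2 mentions Clause 5 but its own obligation stands independently of Clause 5, so Clause 2 is not affected. Under the stated default rule, only provisions that cannot operate independently fall away; the rest are enforced. That leaves Clause 1, Clause 2, Clause 3, Clause 4, Clause 6, Clause 8, and Clause 9 in effect.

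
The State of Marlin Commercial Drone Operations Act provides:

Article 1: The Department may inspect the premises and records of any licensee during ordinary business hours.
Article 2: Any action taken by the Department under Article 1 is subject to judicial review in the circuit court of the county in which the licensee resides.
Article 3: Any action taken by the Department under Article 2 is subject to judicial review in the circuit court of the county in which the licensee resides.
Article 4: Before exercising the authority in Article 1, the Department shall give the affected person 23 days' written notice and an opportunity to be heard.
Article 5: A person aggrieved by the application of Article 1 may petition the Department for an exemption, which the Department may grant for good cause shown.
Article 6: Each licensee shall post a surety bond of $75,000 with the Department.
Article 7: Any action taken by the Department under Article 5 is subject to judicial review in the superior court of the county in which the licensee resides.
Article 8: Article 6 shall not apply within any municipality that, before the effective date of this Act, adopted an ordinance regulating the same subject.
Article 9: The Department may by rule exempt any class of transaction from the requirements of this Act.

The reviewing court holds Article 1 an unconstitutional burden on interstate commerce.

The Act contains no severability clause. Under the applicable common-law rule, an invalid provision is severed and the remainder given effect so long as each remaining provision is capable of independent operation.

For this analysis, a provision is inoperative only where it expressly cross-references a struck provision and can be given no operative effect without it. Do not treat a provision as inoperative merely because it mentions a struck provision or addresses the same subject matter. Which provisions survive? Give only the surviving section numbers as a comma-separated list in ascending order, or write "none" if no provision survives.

6, 8, 9

Article 1 is struck. Article 2 operates only by reference to Article 1, so it falls with Article 1. Article 4 merely fixes the notice-and-hearing requirement for Article 1; with Article 1 gone it has nothing to operate on and falls away. Article 5 has no operative effect of its own apart from Article 1 and is therefore inoperative. Article 3 has no operative effect of its own apart from Article 2 and is therefore inoperative. Article 7 merely fixes the judicial-review right for Article 5; with Article 5 gone it has nothing to operate on and falls away. Under the stated default rule, only provisions that cannot operate independently fall away; the rest are enforced. That leaves Article 6, Article 8, and Article 9 in effect.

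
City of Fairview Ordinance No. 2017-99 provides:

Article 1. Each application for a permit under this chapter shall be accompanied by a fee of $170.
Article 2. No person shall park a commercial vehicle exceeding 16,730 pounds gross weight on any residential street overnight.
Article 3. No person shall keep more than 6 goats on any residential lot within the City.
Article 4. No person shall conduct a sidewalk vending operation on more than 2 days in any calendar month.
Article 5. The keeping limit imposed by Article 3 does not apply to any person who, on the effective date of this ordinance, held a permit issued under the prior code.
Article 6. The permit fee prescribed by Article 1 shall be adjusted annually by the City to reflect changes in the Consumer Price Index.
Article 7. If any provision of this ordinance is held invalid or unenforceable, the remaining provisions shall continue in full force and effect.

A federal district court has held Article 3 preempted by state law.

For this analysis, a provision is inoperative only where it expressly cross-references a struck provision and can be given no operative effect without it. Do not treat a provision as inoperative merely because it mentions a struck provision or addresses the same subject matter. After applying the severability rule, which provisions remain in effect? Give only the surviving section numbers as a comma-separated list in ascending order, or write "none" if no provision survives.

Article 3 is struck. Article 5 has no operative effect of its own apart from Article 3 and is therefore inoperative. Under the severability clause in Article 7, the remaining provisions continue in force. The provisions still in force are Article 1, Article 2, Article 4, Article 6, and Article 7.

1, 2, 4, 6, 7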